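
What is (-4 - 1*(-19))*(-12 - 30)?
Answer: -630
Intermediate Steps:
(-4 - 1*(-19))*(-12 - 30) = (-4 + 19)*(-42) = 15*(-42) = -630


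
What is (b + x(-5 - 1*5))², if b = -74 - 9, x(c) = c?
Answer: 8649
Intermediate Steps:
b = -83
(b + x(-5 - 1*5))² = (-83 + (-5 - 1*5))² = (-83 + (-5 - 5))² = (-83 - 10)² = (-93)² = 8649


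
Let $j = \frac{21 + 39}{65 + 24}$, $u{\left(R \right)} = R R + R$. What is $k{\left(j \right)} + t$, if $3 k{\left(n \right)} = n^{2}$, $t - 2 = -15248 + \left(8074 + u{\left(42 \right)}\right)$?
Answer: $- \frac{42502886}{7921} \approx -5365.9$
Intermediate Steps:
$u{\left(R \right)} = R + R^{2}$ ($u{\left(R \right)} = R^{2} + R = R + R^{2}$)
$t = -5366$ ($t = 2 - \left(7174 - 42 \left(1 + 42\right)\right) = 2 + \left(-15248 + \left(8074 + 42 \cdot 43\right)\right) = 2 + \left(-15248 + \left(8074 + 1806\right)\right) = 2 + \left(-15248 + 9880\right) = 2 - 5368 = -5366$)
$j = \frac{60}{89} \approx 0.67416$
$k{\left(n \right)} = \frac{n^{2}}{3}$
$k{\left(j \right)} + t = \frac{\left(\frac{60}{89}\right)^{2}}{3} - 5366 = \frac{1}{3} \cdot \frac{3600}{7921} - 5366 = \frac{1200}{7921} - 5366 = - \frac{42502886}{7921}$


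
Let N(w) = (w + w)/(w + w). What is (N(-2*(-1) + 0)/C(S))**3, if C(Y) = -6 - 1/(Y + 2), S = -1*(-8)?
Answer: -1000/226981 ≈ -0.0044057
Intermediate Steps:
N(w) = 1 (N(w) = (2*w)/((2*w)) = (2*w)*(1/(2*w)) = 1)
S = 8
C(Y) = -6 - 1/(2 + Y)
(N(-2*(-1) + 0)/C(S))**3 = (1/((-13 - 6*8)/(2 + 8)))**3 = (1/((-13 - 48)/10))**3 = (1/((1/10)*(-61)))**3 = (1/(-61/10))**3 = (1*(-10/61))**3 = (-10/61)**3 = -1000/226981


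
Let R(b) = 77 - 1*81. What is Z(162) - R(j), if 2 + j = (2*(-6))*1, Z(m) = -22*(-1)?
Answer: 26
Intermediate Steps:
Z(m) = 22
j = -14 (j = -2 + (2*(-6))*1 = -2 - 12*1 = -2 - 12 = -14)
R(b) = -4 (R(b) = 77 - 81 = -4)
Z(162) - R(j) = 22 - 1*(-4) = 22 + 4 = 26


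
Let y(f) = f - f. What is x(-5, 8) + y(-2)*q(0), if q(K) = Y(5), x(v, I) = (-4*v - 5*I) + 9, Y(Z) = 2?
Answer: -11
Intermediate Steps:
y(f) = 0
x(v, I) = 9 - 5*I - 4*v (x(v, I) = (-5*I - 4*v) + 9 = 9 - 5*I - 4*v)
q(K) = 2
x(-5, 8) + y(-2)*q(0) = (9 - 5*8 - 4*(-5)) + 0*2 = (9 - 40 + 20) + 0 = -11 + 0 = -11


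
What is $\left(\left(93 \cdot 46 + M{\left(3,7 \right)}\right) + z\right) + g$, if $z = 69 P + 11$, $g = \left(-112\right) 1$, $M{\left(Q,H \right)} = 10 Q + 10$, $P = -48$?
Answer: $905$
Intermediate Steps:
$M{\left(Q,H \right)} = 10 + 10 Q$
$g = -112$
$z = -3301$ ($z = 69 \left(-48\right) + 11 = -3312 + 11 = -3301$)
$\left(\left(93 \cdot 46 + M{\left(3,7 \right)}\right) + z\right) + g = \left(\left(93 \cdot 46 + \left(10 + 10 \cdot 3\right)\right) - 3301\right) - 112 = \left(\left(4278 + \left(10 + 30\right)\right) - 3301\right) - 112 = \left(\left(4278 + 40\right) - 3301\right) - 112 = \left(4318 - 3301\right) - 112 = 1017 - 112 = 905$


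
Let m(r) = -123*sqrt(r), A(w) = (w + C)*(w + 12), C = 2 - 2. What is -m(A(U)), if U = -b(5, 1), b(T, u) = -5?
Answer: 123*sqrt(85) ≈ 1134.0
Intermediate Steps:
C = 0
U = 5 (U = -1*(-5) = 5)
A(w) = w*(12 + w) (A(w) = (w + 0)*(w + 12) = w*(12 + w))
-m(A(U)) = -(-123)*sqrt(5*(12 + 5)) = -(-123)*sqrt(5*17) = -(-123)*sqrt(85) = 123*sqrt(85)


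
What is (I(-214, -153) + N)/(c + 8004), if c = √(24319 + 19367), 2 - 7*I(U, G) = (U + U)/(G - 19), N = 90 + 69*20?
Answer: 28106046/152937455 - 21069*√4854/305874910 ≈ 0.17898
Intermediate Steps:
N = 1470 (N = 90 + 1380 = 1470)
I(U, G) = 2/7 - 2*U/(7*(-19 + G)) (I(U, G) = 2/7 - (U + U)/(7*(G - 19)) = 2/7 - 2*U/(7*(-19 + G)))
c = 3*√4854 (c = √43686 = 3*√4854 ≈ 209.01)
(I(-214, -153) + N)/(c + 8004) = (2*(-19 - 153 - 1*(-214))/(7*(-19 - 153)) + 1470)/(3*√4854 + 8004) = ((2/7)*(-19 - 153 + 214)/(-172) + 1470)/(8004 + 3*√4854) = ((2/7)*(-1/172)*42 + 1470)/(8004 + 3*√4854) = (-3/43 + 1470)/(8004 + 3*√4854) = 63207/(43*(8004 + 3*√4854))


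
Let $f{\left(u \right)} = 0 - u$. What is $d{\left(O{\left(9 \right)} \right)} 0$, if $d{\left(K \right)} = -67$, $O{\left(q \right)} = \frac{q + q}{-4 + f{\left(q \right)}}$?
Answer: $0$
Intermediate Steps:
$f{\left(u \right)} = - u$
$O{\left(q \right)} = \frac{2 q}{-4 - q}$ ($O{\left(q \right)} = \frac{q + q}{-4 - q} = \frac{2 q}{-4 - q}$)
$d{\left(O{\left(9 \right)} \right)} 0 = \left(-67\right) 0 = 0$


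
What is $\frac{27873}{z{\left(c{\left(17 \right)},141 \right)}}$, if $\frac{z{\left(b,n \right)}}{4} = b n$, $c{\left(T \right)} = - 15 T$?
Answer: $- \frac{3097}{15980} \approx -0.1938$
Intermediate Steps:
$z{\left(b,n \right)} = 4 b n$
$\frac{27873}{z{\left(c{\left(17 \right)},141 \right)}} = \frac{27873}{4 \left(\left(-15\right) 17\right) 141} = \frac{27873}{4 \left(-255\right) 141} = \frac{27873}{-143820} = 27873 \left(- \frac{1}{143820}\right) = - \frac{3097}{15980}$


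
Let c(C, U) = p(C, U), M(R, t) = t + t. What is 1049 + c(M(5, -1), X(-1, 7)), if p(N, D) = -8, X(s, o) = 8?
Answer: 1041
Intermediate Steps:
M(R, t) = 2*t
c(C, U) = -8
1049 + c(M(5, -1), X(-1, 7)) = 1049 - 8 = 1041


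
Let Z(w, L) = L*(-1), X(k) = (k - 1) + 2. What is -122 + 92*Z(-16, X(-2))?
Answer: -30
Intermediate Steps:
X(k) = 1 + k (X(k) = (-1 + k) + 2 = 1 + k)
Z(w, L) = -L
-122 + 92*Z(-16, X(-2)) = -122 + 92*(-(1 - 2)) = -122 + 92*(-1*(-1)) = -122 + 92*1 = -122 + 92 = -30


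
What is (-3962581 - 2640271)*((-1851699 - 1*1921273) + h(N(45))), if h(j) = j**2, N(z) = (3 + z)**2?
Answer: -10138309486288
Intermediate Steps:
(-3962581 - 2640271)*((-1851699 - 1*1921273) + h(N(45))) = (-3962581 - 2640271)*((-1851699 - 1*1921273) + ((3 + 45)**2)**2) = -6602852*((-1851699 - 1921273) + (48**2)**2) = -6602852*(-3772972 + 2304**2) = -6602852*(-3772972 + 5308416) = -6602852*1535444 = -10138309486288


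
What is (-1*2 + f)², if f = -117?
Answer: 14161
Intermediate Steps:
(-1*2 + f)² = (-1*2 - 117)² = (-2 - 117)² = (-119)² = 14161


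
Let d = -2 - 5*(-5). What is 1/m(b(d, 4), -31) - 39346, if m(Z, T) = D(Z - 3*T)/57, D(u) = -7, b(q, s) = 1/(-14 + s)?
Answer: -275479/7 ≈ -39354.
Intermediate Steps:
d = 23 (d = -2 + 25 = 23)
m(Z, T) = -7/57
1/m(b(d, 4), -31) - 39346 = 1/(-7/57) - 39346 = -57/7 - 39346 = -275479/7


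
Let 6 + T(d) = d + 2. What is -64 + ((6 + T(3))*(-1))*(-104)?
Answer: 456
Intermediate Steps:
T(d) = -4 + d (T(d) = -6 + (d + 2) = -6 + (2 + d) = -4 + d)
-64 + ((6 + T(3))*(-1))*(-104) = -64 + ((6 + (-4 + 3))*(-1))*(-104) = -64 + ((6 - 1)*(-1))*(-104) = -64 + (5*(-1))*(-104) = -64 - 5*(-104) = -64 + 520 = 456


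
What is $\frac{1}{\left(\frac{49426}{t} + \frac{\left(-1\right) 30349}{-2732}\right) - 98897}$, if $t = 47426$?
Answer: $- \frac{64783916}{6406147758899} \approx -1.0113 \cdot 10^{-5}$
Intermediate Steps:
$\frac{1}{\left(\frac{49426}{t} + \frac{\left(-1\right) 30349}{-2732}\right) - 98897} = \frac{1}{\left(\frac{49426}{47426} + \frac{\left(-1\right) 30349}{-2732}\right) - 98897} = \frac{1}{\left(49426 \cdot \frac{1}{47426} - - \frac{30349}{2732}\right) - 98897} = \frac{1}{\left(\frac{24713}{23713} + \frac{30349}{2732}\right) - 98897} = \frac{1}{\frac{787181753}{64783916} - 98897} = \frac{1}{- \frac{6406147758899}{64783916}} = - \frac{64783916}{6406147758899}$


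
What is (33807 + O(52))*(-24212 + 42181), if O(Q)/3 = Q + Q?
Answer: 613084311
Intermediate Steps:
O(Q) = 6*Q (O(Q) = 3*(Q + Q) = 3*(2*Q) = 6*Q)
(33807 + O(52))*(-24212 + 42181) = (33807 + 6*52)*(-24212 + 42181) = (33807 + 312)*17969 = 34119*17969 = 613084311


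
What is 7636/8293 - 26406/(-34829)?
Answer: 484939202/288836897 ≈ 1.6789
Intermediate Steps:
7636/8293 - 26406/(-34829) = 7636*(1/8293) - 26406*(-1/34829) = 7636/8293 + 26406/34829 = 484939202/288836897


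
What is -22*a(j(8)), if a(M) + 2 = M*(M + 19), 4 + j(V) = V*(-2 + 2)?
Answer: 1364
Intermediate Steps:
j(V) = -4 (j(V) = -4 + V*(-2 + 2) = -4 + V*0 = -4 + 0 = -4)
a(M) = -2 + M*(19 + M) (a(M) = -2 + M*(M + 19) = -2 + M*(19 + M))
-22*a(j(8)) = -22*(-2 + (-4)**2 + 19*(-4)) = -22*(-2 + 16 - 76) = -22*(-62) = 1364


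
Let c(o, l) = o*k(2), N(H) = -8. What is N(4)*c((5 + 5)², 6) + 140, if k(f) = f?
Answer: -1460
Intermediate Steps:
c(o, l) = 2*o (c(o, l) = o*2 = 2*o)
N(4)*c((5 + 5)², 6) + 140 = -16*(5 + 5)² + 140 = -16*10² + 140 = -16*100 + 140 = -8*200 + 140 = -1600 + 140 = -1460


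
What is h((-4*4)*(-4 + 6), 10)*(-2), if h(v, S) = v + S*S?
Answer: -136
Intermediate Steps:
h(v, S) = v + S²
h((-4*4)*(-4 + 6), 10)*(-2) = ((-4*4)*(-4 + 6) + 10²)*(-2) = (-16*2 + 100)*(-2) = (-32 + 100)*(-2) = 68*(-2) = -136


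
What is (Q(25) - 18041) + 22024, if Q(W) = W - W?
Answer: 3983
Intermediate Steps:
Q(W) = 0
(Q(25) - 18041) + 22024 = (0 - 18041) + 22024 = -18041 + 22024 = 3983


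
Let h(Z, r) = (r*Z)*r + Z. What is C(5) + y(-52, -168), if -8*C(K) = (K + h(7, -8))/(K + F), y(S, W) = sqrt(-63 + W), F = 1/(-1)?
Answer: -115/8 + I*sqrt(231) ≈ -14.375 + 15.199*I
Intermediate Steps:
F = -1
h(Z, r) = Z + Z*r**2 (h(Z, r) = (Z*r)*r + Z = Z*r**2 + Z = Z + Z*r**2)
C(K) = -(455 + K)/(8*(-1 + K)) (C(K) = -(K + 7*(1 + (-8)**2))/(8*(K - 1)) = -(K + 7*(1 + 64))/(8*(-1 + K)) = -(K + 7*65)/(8*(-1 + K)) = -(K + 455)/(8*(-1 + K)) = -(455 + K)/(8*(-1 + K)))
C(5) + y(-52, -168) = (-455 - 1*5)/(8*(-1 + 5)) + sqrt(-63 - 168) = (1/8)*(-455 - 5)/4 + sqrt(-231) = (1/8)*(1/4)*(-460) + I*sqrt(231) = -115/8 + I*sqrt(231)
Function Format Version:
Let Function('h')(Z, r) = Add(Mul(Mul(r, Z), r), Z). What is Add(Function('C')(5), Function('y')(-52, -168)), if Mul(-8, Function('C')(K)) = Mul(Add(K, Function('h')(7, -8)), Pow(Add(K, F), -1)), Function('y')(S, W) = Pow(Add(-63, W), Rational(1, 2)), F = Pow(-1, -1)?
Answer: Add(Rational(-115, 8), Mul(I, Pow(231, Rational(1, 2)))) ≈ Add(-14.375, Mul(15.199, I))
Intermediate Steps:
F = -1
Function('h')(Z, r) = Add(Z, Mul(Z, Pow(r, 2))) (Function('h')(Z, r) = Add(Mul(Mul(Z, r), r), Z) = Add(Mul(Z, Pow(r, 2)), Z) = Add(Z, Mul(Z, Pow(r, 2))))
Function('C')(K) = Mul(Rational(-1, 8), Pow(Add(-1, K), -1), Add(455, K)) (Function('C')(K) = Mul(Rational(-1, 8), Mul(Add(K, Mul(7, Add(1, Pow(-8, 2)))), Pow(Add(K, -1), -1))) = Mul(Rational(-1, 8), Mul(Add(K, Mul(7, Add(1, 64))), Pow(Add(-1, K), -1))) = Mul(Rational(-1, 8), Mul(Add(K, Mul(7, 65)), Pow(Add(-1, K), -1))) = Mul(Rational(-1, 8), Mul(Add(K, 455), Pow(Add(-1, K), -1))) = Mul(Rational(-1, 8), Mul(Add(455, K), Pow(Add(-1, K), -1))) = Mul(Rational(-1, 8), Mul(Pow(Add(-1, K), -1), Add(455, K))) = Mul(Rational(-1, 8), Pow(Add(-1, K), -1), Add(455, K)))
Add(Function('C')(5), Function('y')(-52, -168)) = Add(Mul(Rational(1, 8), Pow(Add(-1, 5), -1), Add(-455, Mul(-1, 5))), Pow(Add(-63, -168), Rational(1, 2))) = Add(Mul(Rational(1, 8), Pow(4, -1), Add(-455, -5)), Pow(-231, Rational(1, 2))) = Add(Mul(Rational(1, 8), Rational(1, 4), -460), Mul(I, Pow(231, Rational(1, 2)))) = Add(Rational(-115, 8), Mul(I, Pow(231, Rational(1, 2))))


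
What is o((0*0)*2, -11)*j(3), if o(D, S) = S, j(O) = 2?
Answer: -22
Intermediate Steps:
o((0*0)*2, -11)*j(3) = -11*2 = -22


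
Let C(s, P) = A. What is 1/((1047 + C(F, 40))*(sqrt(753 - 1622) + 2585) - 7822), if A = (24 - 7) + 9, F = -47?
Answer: -I/(-2765883*I + 1073*sqrt(869)) ≈ 3.615e-7 - 4.1341e-9*I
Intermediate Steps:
A = 26 (A = 17 + 9 = 26)
C(s, P) = 26
1/((1047 + C(F, 40))*(sqrt(753 - 1622) + 2585) - 7822) = 1/((1047 + 26)*(sqrt(753 - 1622) + 2585) - 7822) = 1/(1073*(sqrt(-869) + 2585) - 7822) = 1/(1073*(I*sqrt(869) + 2585) - 7822) = 1/(1073*(2585 + I*sqrt(869)) - 7822) = 1/((2773705 + 1073*I*sqrt(869)) - 7822) = 1/(2765883 + 1073*I*sqrt(869))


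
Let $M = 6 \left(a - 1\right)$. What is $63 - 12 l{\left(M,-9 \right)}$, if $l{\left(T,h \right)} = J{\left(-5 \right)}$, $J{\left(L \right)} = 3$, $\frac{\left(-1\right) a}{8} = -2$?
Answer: $27$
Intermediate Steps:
$a = 16$ ($a = \left(-8\right) \left(-2\right) = 16$)
$M = 90$ ($M = 6 \left(16 - 1\right) = 6 \cdot 15 = 90$)
$l{\left(T,h \right)} = 3$
$63 - 12 l{\left(M,-9 \right)} = 63 - 36 = 27$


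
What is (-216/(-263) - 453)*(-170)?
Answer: 20216910/263 ≈ 76870.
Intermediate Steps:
(-216/(-263) - 453)*(-170) = (-216*(-1/263) - 453)*(-170) = (216/263 - 453)*(-170) = -118923/263*(-170) = 20216910/263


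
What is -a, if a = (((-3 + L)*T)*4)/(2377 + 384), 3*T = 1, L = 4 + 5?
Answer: -8/2761 ≈ -0.0028975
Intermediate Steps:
L = 9
T = 1/3 (T = (1/3)*1 = 1/3 ≈ 0.33333)
a = 8/2761 (a = (((-3 + 9)*(1/3))*4)/(2377 + 384) = ((6*(1/3))*4)/2761 = (2*4)/2761 = (1/2761)*8 = 8/2761 ≈ 0.0028975)
-a = -1*8/2761 = -8/2761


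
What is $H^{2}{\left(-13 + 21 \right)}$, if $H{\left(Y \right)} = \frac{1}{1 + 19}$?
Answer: $\frac{1}{400} \approx 0.0025$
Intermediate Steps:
$H{\left(Y \right)} = \frac{1}{20}$
$H^{2}{\left(-13 + 21 \right)} = \left(\frac{1}{20}\right)^{2} = \frac{1}{400}$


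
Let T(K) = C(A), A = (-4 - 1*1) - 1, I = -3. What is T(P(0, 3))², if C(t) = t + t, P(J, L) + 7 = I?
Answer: 144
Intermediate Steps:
A = -6 (A = (-4 - 1) - 1 = -5 - 1 = -6)
P(J, L) = -10 (P(J, L) = -7 - 3 = -10)
C(t) = 2*t
T(K) = -12 (T(K) = 2*(-6) = -12)
T(P(0, 3))² = (-12)² = 144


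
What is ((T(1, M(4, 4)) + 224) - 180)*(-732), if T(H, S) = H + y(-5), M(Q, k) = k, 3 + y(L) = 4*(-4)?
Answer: -19032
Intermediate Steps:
y(L) = -19 (y(L) = -3 + 4*(-4) = -3 - 16 = -19)
T(H, S) = -19 + H (T(H, S) = H - 19 = -19 + H)
((T(1, M(4, 4)) + 224) - 180)*(-732) = (((-19 + 1) + 224) - 180)*(-732) = ((-18 + 224) - 180)*(-732) = (206 - 180)*(-732) = 26*(-732) = -19032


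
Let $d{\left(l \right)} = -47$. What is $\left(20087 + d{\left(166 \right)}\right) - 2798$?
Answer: $17242$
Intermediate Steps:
$\left(20087 + d{\left(166 \right)}\right) - 2798 = \left(20087 - 47\right) - 2798 = 20040 - 2798 = 17242$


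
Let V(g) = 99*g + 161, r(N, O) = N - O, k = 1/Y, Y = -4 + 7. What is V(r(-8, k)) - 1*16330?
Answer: -16994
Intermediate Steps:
Y = 3
k = 1/3 ≈ 0.33333
V(g) = 161 + 99*g
V(r(-8, k)) - 1*16330 = (161 + 99*(-8 - 1*1/3)) - 1*16330 = (161 + 99*(-8 - 1/3)) - 16330 = (161 + 99*(-25/3)) - 16330 = (161 - 825) - 16330 = -664 - 16330 = -16994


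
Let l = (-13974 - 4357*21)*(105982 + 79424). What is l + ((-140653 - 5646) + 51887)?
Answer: -19555050638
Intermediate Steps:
l = -19554956226 (l = (-13974 - 91497)*185406 = -105471*185406 = -19554956226)
l + ((-140653 - 5646) + 51887) = -19554956226 + ((-140653 - 5646) + 51887) = -19554956226 + (-146299 + 51887) = -19554956226 - 94412 = -19555050638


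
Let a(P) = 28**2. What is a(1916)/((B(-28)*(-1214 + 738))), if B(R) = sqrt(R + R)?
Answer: I*sqrt(14)/17 ≈ 0.2201*I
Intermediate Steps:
a(P) = 784
B(R) = sqrt(2)*sqrt(R) (B(R) = sqrt(2*R) = sqrt(2)*sqrt(R))
a(1916)/((B(-28)*(-1214 + 738))) = 784/(((sqrt(2)*sqrt(-28))*(-1214 + 738))) = 784/(((sqrt(2)*(2*I*sqrt(7)))*(-476))) = 784/(((2*I*sqrt(14))*(-476))) = 784/((-952*I*sqrt(14))) = 784*(I*sqrt(14)/13328) = I*sqrt(14)/17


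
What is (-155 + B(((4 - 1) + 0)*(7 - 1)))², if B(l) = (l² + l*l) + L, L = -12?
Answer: 231361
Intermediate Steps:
B(l) = -12 + 2*l² (B(l) = (l² + l*l) - 12 = (l² + l²) - 12 = 2*l² - 12 = -12 + 2*l²)
(-155 + B(((4 - 1) + 0)*(7 - 1)))² = (-155 + (-12 + 2*(((4 - 1) + 0)*(7 - 1))²))² = (-155 + (-12 + 2*((3 + 0)*6)²))² = (-155 + (-12 + 2*(3*6)²))² = (-155 + (-12 + 2*18²))² = (-155 + (-12 + 2*324))² = (-155 + (-12 + 648))² = (-155 + 636)² = 481² = 231361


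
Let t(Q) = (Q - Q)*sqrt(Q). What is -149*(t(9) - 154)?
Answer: 22946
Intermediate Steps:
t(Q) = 0 (t(Q) = 0*sqrt(Q) = 0)
-149*(t(9) - 154) = -149*(0 - 154) = -149*(-154) = 22946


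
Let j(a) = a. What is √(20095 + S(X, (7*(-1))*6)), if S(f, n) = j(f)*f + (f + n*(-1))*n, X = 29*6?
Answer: √41299 ≈ 203.22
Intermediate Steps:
X = 174
S(f, n) = f² + n*(f - n) (S(f, n) = f*f + (f + n*(-1))*n = f² + (f - n)*n = f² + n*(f - n))
√(20095 + S(X, (7*(-1))*6)) = √(20095 + (174² - ((7*(-1))*6)² + 174*((7*(-1))*6))) = √(20095 + (30276 - (-7*6)² + 174*(-7*6))) = √(20095 + (30276 - 1*(-42)² + 174*(-42))) = √(20095 + (30276 - 1*1764 - 7308)) = √(20095 + (30276 - 1764 - 7308)) = √(20095 + 21204) = √41299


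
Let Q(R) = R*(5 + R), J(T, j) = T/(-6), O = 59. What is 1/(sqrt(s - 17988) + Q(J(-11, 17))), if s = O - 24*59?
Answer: 16236/25274521 - 1296*I*sqrt(19345)/25274521 ≈ 0.00064239 - 0.0071319*I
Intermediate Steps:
J(T, j) = -T/6 (J(T, j) = T*(-1/6) = -T/6)
s = -1357 (s = 59 - 24*59 = 59 - 1416 = -1357)
1/(sqrt(s - 17988) + Q(J(-11, 17))) = 1/(sqrt(-1357 - 17988) + (-1/6*(-11))*(5 - 1/6*(-11))) = 1/(sqrt(-19345) + 11*(5 + 11/6)/6) = 1/(I*sqrt(19345) + (11/6)*(41/6)) = 1/(I*sqrt(19345) + 451/36) = 1/(451/36 + I*sqrt(19345))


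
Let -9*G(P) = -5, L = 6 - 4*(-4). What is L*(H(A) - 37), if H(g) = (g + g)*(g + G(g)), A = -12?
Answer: 15686/3 ≈ 5228.7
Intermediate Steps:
L = 22 (L = 6 + 16 = 22)
G(P) = 5/9 (G(P) = -⅑*(-5) = 5/9)
H(g) = 2*g*(5/9 + g) (H(g) = (g + g)*(g + 5/9) = (2*g)*(5/9 + g) = 2*g*(5/9 + g))
L*(H(A) - 37) = 22*((2/9)*(-12)*(5 + 9*(-12)) - 37) = 22*((2/9)*(-12)*(5 - 108) - 37) = 22*((2/9)*(-12)*(-103) - 37) = 22*(824/3 - 37) = 22*(713/3) = 15686/3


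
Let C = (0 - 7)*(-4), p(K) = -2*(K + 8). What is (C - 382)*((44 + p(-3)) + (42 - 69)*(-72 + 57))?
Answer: -155406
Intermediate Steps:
p(K) = -16 - 2*K (p(K) = -2*(8 + K) = -16 - 2*K)
C = 28 (C = -7*(-4) = 28)
(C - 382)*((44 + p(-3)) + (42 - 69)*(-72 + 57)) = (28 - 382)*((44 + (-16 - 2*(-3))) + (42 - 69)*(-72 + 57)) = -354*((44 + (-16 + 6)) - 27*(-15)) = -354*((44 - 10) + 405) = -354*(34 + 405) = -354*439 = -155406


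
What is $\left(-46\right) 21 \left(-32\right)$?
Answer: $30912$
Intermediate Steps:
$\left(-46\right) 21 \left(-32\right) = \left(-966\right) \left(-32\right) = 30912$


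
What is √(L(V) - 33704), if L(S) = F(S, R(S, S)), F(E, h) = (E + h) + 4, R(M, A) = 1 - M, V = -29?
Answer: I*√33699 ≈ 183.57*I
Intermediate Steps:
F(E, h) = 4 + E + h
L(S) = 5 (L(S) = 4 + S + (1 - S) = 5)
√(L(V) - 33704) = √(5 - 33704) = √(-33699) = I*√33699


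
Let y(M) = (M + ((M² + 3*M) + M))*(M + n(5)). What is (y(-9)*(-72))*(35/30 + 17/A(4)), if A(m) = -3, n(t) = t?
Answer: -46656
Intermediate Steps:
y(M) = (5 + M)*(M² + 5*M) (y(M) = (M + ((M² + 3*M) + M))*(M + 5) = (M + (M² + 4*M))*(5 + M) = (M² + 5*M)*(5 + M) = (5 + M)*(M² + 5*M))
(y(-9)*(-72))*(35/30 + 17/A(4)) = (-9*(25 + (-9)² + 10*(-9))*(-72))*(35/30 + 17/(-3)) = (-9*(25 + 81 - 90)*(-72))*(35*(1/30) + 17*(-⅓)) = (-9*16*(-72))*(7/6 - 17/3) = -144*(-72)*(-9/2) = 10368*(-9/2) = -46656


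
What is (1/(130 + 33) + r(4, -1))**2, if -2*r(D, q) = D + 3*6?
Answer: 3211264/26569 ≈ 120.87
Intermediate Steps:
r(D, q) = -9 - D/2 (r(D, q) = -(D + 3*6)/2 = -(D + 18)/2 = -(18 + D)/2 = -9 - D/2)
(1/(130 + 33) + r(4, -1))**2 = (1/(130 + 33) + (-9 - 1/2*4))**2 = (1/163 + (-9 - 2))**2 = (1/163 - 11)**2 = (-1792/163)**2 = 3211264/26569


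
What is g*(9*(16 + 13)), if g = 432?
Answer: 112752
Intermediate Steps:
g*(9*(16 + 13)) = 432*(9*(16 + 13)) = 432*(9*29) = 432*261 = 112752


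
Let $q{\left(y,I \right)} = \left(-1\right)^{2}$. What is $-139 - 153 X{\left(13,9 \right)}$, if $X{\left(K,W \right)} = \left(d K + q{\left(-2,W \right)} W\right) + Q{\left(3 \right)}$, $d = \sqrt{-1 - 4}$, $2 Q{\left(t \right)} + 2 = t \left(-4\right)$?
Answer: $-445 - 1989 i \sqrt{5} \approx -445.0 - 4447.5 i$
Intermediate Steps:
$Q{\left(t \right)} = -1 - 2 t$ ($Q{\left(t \right)} = -1 + \frac{t \left(-4\right)}{2} = -1 + \frac{\left(-4\right) t}{2} = -1 - 2 t$)
$q{\left(y,I \right)} = 1$
$d = i \sqrt{5}$ ($d = \sqrt{-5} = i \sqrt{5} \approx 2.2361 i$)
$X{\left(K,W \right)} = -7 + W + i K \sqrt{5}$ ($X{\left(K,W \right)} = \left(i \sqrt{5} K + 1 W\right) - 7 = \left(i K \sqrt{5} + W\right) - 7 = \left(W + i K \sqrt{5}\right) - 7 = -7 + W + i K \sqrt{5}$)
$-139 - 153 X{\left(13,9 \right)} = -139 - 153 \left(-7 + 9 + i 13 \sqrt{5}\right) = -139 - 153 \left(-7 + 9 + 13 i \sqrt{5}\right) = -139 - 153 \left(2 + 13 i \sqrt{5}\right) = -139 - \left(306 + 1989 i \sqrt{5}\right) = -445 - 1989 i \sqrt{5}$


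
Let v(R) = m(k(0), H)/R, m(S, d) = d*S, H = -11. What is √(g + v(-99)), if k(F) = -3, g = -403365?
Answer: 4*I*√226893/3 ≈ 635.11*I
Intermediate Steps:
m(S, d) = S*d
v(R) = 33/R (v(R) = (-3*(-11))/R = 33/R)
√(g + v(-99)) = √(-403365 + 33/(-99)) = √(-403365 + 33*(-1/99)) = √(-403365 - ⅓) = √(-1210096/3) = 4*I*√226893/3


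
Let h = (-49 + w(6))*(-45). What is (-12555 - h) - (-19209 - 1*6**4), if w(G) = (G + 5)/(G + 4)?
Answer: 11589/2 ≈ 5794.5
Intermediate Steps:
w(G) = (5 + G)/(4 + G)
h = 4311/2 (h = (-49 + (5 + 6)/(4 + 6))*(-45) = (-49 + 11/10)*(-45) = -479/10*(-45) = 4311/2 ≈ 2155.5)
(-12555 - h) - (-19209 - 1*6**4) = (-12555 - 1*4311/2) - (-19209 - 1*6**4) = (-12555 - 4311/2) - (-19209 - 1*1296) = -29421/2 - (-19209 - 1296) = -29421/2 - 1*(-20505) = -29421/2 + 20505 = 11589/2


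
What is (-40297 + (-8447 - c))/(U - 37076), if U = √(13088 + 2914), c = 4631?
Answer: 989465750/687306887 + 160125*√1778/1374613774 ≈ 1.4445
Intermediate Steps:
U = 3*√1778 (U = √16002 = 3*√1778 ≈ 126.50)
(-40297 + (-8447 - c))/(U - 37076) = (-40297 + (-8447 - 1*4631))/(3*√1778 - 37076) = (-40297 + (-8447 - 4631))/(-37076 + 3*√1778) = (-40297 - 13078)/(-37076 + 3*√1778) = -53375/(-37076 + 3*√1778)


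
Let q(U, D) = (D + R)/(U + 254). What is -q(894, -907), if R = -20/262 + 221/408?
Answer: 2850145/3609312 ≈ 0.78966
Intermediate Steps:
R = 1463/3144 (R = -20*1/262 + 221*(1/408) = -10/131 + 13/24 = 1463/3144 ≈ 0.46533)
q(U, D) = (1463/3144 + D)/(254 + U) (q(U, D) = (D + 1463/3144)/(U + 254) = (1463/3144 + D)/(254 + U))
-q(894, -907) = -(1463/3144 - 907)/(254 + 894) = -(-2850145)/(1148*3144) = -1*(-2850145/3609312) = 2850145/3609312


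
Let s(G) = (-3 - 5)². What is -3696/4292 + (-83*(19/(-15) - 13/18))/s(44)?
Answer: 10619321/6180480 ≈ 1.7182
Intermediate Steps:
s(G) = 64 (s(G) = (-8)² = 64)
-3696/4292 + (-83*(19/(-15) - 13/18))/s(44) = -3696/4292 - 83*(19/(-15) - 13/18)/64 = -3696*1/4292 - 83*(19*(-1/15) - 13*1/18)*(1/64) = -924/1073 - 83*(-19/15 - 13/18)*(1/64) = -924/1073 - 83*(-179/90)*(1/64) = -924/1073 + (14857/90)*(1/64) = -924/1073 + 14857/5760 = 10619321/6180480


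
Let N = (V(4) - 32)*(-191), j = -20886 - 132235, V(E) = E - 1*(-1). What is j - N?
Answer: -158278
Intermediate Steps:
V(E) = 1 + E (V(E) = E + 1 = 1 + E)
j = -153121
N = 5157 (N = ((1 + 4) - 32)*(-191) = (5 - 32)*(-191) = -27*(-191) = 5157)
j - N = -153121 - 1*5157 = -153121 - 5157 = -158278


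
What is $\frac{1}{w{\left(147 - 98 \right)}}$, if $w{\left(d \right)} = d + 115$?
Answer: $\frac{1}{164} \approx 0.0060976$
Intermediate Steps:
$w{\left(d \right)} = 115 + d$
$\frac{1}{w{\left(147 - 98 \right)}} = \frac{1}{115 + \left(147 - 98\right)} = \frac{1}{115 + 49} = \frac{1}{164}$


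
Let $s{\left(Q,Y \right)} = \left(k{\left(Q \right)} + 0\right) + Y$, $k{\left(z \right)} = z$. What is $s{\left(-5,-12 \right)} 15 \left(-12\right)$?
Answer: $3060$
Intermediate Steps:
$s{\left(Q,Y \right)} = Q + Y$ ($s{\left(Q,Y \right)} = \left(Q + 0\right) + Y = Q + Y$)
$s{\left(-5,-12 \right)} 15 \left(-12\right) = \left(-5 - 12\right) 15 \left(-12\right) = \left(-17\right) \left(-180\right) = 3060$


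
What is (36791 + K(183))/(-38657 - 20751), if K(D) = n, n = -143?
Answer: -4581/7426 ≈ -0.61689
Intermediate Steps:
K(D) = -143
(36791 + K(183))/(-38657 - 20751) = (36791 - 143)/(-38657 - 20751) = 36648/(-59408) = 36648*(-1/59408) = -4581/7426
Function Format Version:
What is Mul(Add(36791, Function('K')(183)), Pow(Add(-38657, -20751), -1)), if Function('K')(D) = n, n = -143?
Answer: Rational(-4581, 7426) ≈ -0.61689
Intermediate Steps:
Function('K')(D) = -143
Mul(Add(36791, Function('K')(183)), Pow(Add(-38657, -20751), -1)) = Mul(Add(36791, -143), Pow(Add(-38657, -20751), -1)) = Mul(36648, Pow(-59408, -1)) = Mul(36648, Rational(-1, 59408)) = Rational(-4581, 7426)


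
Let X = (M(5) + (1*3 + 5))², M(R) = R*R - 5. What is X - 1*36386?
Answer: -35602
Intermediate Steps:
M(R) = -5 + R² (M(R) = R² - 5 = -5 + R²)
X = 784 (X = ((-5 + 5²) + (1*3 + 5))² = ((-5 + 25) + (3 + 5))² = (20 + 8)² = 28² = 784)
X - 1*36386 = 784 - 1*36386 = 784 - 36386 = -35602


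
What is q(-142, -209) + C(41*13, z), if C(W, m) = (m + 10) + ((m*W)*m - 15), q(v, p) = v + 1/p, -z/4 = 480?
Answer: 410653468796/209 ≈ 1.9648e+9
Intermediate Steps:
z = -1920 (z = -4*480 = -1920)
C(W, m) = -5 + m + W*m**2 (C(W, m) = (10 + m) + ((W*m)*m - 15) = (10 + m) + (W*m**2 - 15) = (10 + m) + (-15 + W*m**2) = -5 + m + W*m**2)
q(-142, -209) + C(41*13, z) = (-142 + 1/(-209)) + (-5 - 1920 + (41*13)*(-1920)**2) = (-142 - 1/209) + (-5 - 1920 + 533*3686400) = -29679/209 + (-5 - 1920 + 1964851200) = -29679/209 + 1964849275 = 410653468796/209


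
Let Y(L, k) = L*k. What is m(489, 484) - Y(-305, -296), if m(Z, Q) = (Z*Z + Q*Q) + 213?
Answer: 383310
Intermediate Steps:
m(Z, Q) = 213 + Q² + Z² (m(Z, Q) = (Z² + Q²) + 213 = (Q² + Z²) + 213 = 213 + Q² + Z²)
m(489, 484) - Y(-305, -296) = (213 + 484² + 489²) - (-305)*(-296) = (213 + 234256 + 239121) - 1*90280 = 473590 - 90280 = 383310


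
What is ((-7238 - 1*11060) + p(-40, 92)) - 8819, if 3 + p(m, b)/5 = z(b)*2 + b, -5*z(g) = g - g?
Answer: -26672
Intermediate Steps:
z(g) = 0 (z(g) = -(g - g)/5 = -1/5*0 = 0)
p(m, b) = -15 + 5*b (p(m, b) = -15 + 5*(0*2 + b) = -15 + 5*(0 + b) = -15 + 5*b)
((-7238 - 1*11060) + p(-40, 92)) - 8819 = ((-7238 - 1*11060) + (-15 + 5*92)) - 8819 = ((-7238 - 11060) + (-15 + 460)) - 8819 = (-18298 + 445) - 8819 = -17853 - 8819 = -26672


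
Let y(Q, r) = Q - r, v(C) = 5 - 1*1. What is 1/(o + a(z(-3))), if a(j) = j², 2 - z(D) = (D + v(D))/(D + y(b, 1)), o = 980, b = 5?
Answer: 1/981 ≈ 0.0010194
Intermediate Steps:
v(C) = 4 (v(C) = 5 - 1 = 4)
z(D) = 1 (z(D) = 2 - (D + 4)/(D + (5 - 1*1)) = 2 - (4 + D)/(D + (5 - 1)) = 2 - (4 + D)/(D + 4) = 2 - (4 + D)/(4 + D) = 2 - 1*1 = 2 - 1 = 1)
1/(o + a(z(-3))) = 1/(980 + 1²) = 1/(980 + 1) = 1/981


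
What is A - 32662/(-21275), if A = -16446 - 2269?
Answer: -398128963/21275 ≈ -18713.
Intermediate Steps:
A = -18715
A - 32662/(-21275) = -18715 - 32662/(-21275) = -18715 - 32662*(-1/21275) = -18715 + 32662/21275 = -398128963/21275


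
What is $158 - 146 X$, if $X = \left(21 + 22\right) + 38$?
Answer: $-11668$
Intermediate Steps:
$X = 81$ ($X = 43 + 38 = 81$)
$158 - 146 X = 158 - 11826 = -11668$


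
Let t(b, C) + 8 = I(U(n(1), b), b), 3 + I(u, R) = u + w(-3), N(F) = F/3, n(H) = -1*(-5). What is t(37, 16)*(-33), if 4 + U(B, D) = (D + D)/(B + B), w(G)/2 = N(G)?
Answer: 1584/5 ≈ 316.80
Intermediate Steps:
n(H) = 5
N(F) = F/3 (N(F) = F*(⅓) = F/3)
w(G) = 2*G/3 (w(G) = 2*(G/3) = 2*G/3)
U(B, D) = -4 + D/B (U(B, D) = -4 + (D + D)/(B + B) = -4 + (2*D)/((2*B)) = -4 + (2*D)*(1/(2*B)) = -4 + D/B)
I(u, R) = -5 + u (I(u, R) = -3 + (u + (⅔)*(-3)) = -3 + (u - 2) = -3 + (-2 + u) = -5 + u)
t(b, C) = -17 + b/5 (t(b, C) = -8 + (-5 + (-4 + b/5)) = -8 + (-9 + b/5) = -17 + b/5)
t(37, 16)*(-33) = (-17 + (⅕)*37)*(-33) = (-17 + 37/5)*(-33) = -48/5*(-33) = 1584/5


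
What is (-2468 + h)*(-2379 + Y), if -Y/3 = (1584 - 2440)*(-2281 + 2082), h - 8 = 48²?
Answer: 80092116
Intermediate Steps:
h = 2312 (h = 8 + 48² = 8 + 2304 = 2312)
Y = -511032 (Y = -3*(1584 - 2440)*(-2281 + 2082) = -(-2568)*(-199) = -3*170344 = -511032)
(-2468 + h)*(-2379 + Y) = (-2468 + 2312)*(-2379 - 511032) = -156*(-513411) = 80092116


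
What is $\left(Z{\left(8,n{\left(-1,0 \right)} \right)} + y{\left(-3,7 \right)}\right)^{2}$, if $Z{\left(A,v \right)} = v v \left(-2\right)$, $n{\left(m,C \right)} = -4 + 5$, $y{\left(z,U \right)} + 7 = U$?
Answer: $4$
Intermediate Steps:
$y{\left(z,U \right)} = -7 + U$
$n{\left(m,C \right)} = 1$
$Z{\left(A,v \right)} = - 2 v^{2}$ ($Z{\left(A,v \right)} = v^{2} \left(-2\right) = - 2 v^{2}$)
$\left(Z{\left(8,n{\left(-1,0 \right)} \right)} + y{\left(-3,7 \right)}\right)^{2} = \left(- 2 \cdot 1^{2} + \left(-7 + 7\right)\right)^{2} = \left(\left(-2\right) 1 + 0\right)^{2} = \left(-2 + 0\right)^{2} = \left(-2\right)^{2} = 4$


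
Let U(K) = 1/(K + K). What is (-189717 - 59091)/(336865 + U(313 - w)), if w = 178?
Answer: -67178160/90953551 ≈ -0.73860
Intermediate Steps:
U(K) = 1/(2*K)
(-189717 - 59091)/(336865 + U(313 - w)) = (-189717 - 59091)/(336865 + 1/(2*(313 - 1*178))) = -248808/(336865 + 1/(2*(313 - 178))) = -248808/(336865 + (1/2)/135) = -248808/(336865 + (1/2)*(1/135)) = -248808/(336865 + 1/270) = -248808/90953551/270 = -248808*270/90953551 = -67178160/90953551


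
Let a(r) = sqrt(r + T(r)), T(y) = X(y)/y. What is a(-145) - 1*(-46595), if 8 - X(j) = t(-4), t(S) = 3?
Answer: 46595 + I*sqrt(121974)/29 ≈ 46595.0 + 12.043*I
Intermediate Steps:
X(j) = 5 (X(j) = 8 - 1*3 = 8 - 3 = 5)
T(y) = 5/y
a(r) = sqrt(r + 5/r)
a(-145) - 1*(-46595) = sqrt(-145 + 5/(-145)) - 1*(-46595) = sqrt(-145 + 5*(-1/145)) + 46595 = sqrt(-145 - 1/29) + 46595 = sqrt(-4206/29) + 46595 = I*sqrt(121974)/29 + 46595 = 46595 + I*sqrt(121974)/29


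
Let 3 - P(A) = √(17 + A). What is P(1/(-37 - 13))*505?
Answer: 1515 - 101*√1698/2 ≈ -565.94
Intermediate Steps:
P(A) = 3 - √(17 + A)
P(1/(-37 - 13))*505 = (3 - √(17 + 1/(-37 - 13)))*505 = (3 - √(17 + 1/(-50)))*505 = (3 - √(17 - 1/50))*505 = (3 - √(849/50))*505 = (3 - √1698/10)*505 = 1515 - 101*√1698/2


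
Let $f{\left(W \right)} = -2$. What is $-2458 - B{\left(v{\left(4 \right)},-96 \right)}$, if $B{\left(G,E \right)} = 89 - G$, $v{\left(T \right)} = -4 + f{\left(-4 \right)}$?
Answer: $-2553$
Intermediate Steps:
$v{\left(T \right)} = -6$ ($v{\left(T \right)} = -4 - 2 = -6$)
$-2458 - B{\left(v{\left(4 \right)},-96 \right)} = -2458 - \left(89 - -6\right) = -2458 - \left(89 + 6\right) = -2458 - 95 = -2553$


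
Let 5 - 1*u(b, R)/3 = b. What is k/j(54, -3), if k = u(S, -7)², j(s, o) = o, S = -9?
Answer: -588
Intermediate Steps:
u(b, R) = 15 - 3*b
k = 1764 (k = (15 - 3*(-9))² = (15 + 27)² = 42² = 1764)
k/j(54, -3) = 1764/(-3) = 1764*(-⅓) = -588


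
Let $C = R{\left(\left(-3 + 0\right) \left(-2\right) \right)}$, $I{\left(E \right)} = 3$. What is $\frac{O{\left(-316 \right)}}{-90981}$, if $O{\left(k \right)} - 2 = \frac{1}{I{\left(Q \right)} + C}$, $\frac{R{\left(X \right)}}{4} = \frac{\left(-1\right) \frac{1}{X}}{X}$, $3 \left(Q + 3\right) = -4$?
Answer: $- \frac{61}{2365506} \approx -2.5787 \cdot 10^{-5}$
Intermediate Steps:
$Q = - \frac{13}{3}$ ($Q = -3 + \frac{1}{3} \left(-4\right) = -3 - \frac{4}{3} = - \frac{13}{3} \approx -4.3333$)
$R{\left(X \right)} = - \frac{4}{X^{2}}$ ($R{\left(X \right)} = 4 \frac{\left(-1\right) \frac{1}{X}}{X} = 4 \left(- \frac{1}{X^{2}}\right) = - \frac{4}{X^{2}}$)
$C = - \frac{1}{9}$ ($C = - \frac{4}{4 \left(-3 + 0\right)^{2}} = - \frac{4}{36} = \left(-4\right) \frac{1}{36} = - \frac{1}{9} \approx -0.11111$)
$O{\left(k \right)} = \frac{61}{26}$ ($O{\left(k \right)} = 2 + \frac{1}{3 - \frac{1}{9}} = 2 + \frac{1}{\frac{26}{9}} = 2 + \frac{9}{26} = \frac{61}{26}$)
$\frac{O{\left(-316 \right)}}{-90981} = \frac{61}{26 \left(-90981\right)} = \frac{61}{26} \left(- \frac{1}{90981}\right) = - \frac{61}{2365506}$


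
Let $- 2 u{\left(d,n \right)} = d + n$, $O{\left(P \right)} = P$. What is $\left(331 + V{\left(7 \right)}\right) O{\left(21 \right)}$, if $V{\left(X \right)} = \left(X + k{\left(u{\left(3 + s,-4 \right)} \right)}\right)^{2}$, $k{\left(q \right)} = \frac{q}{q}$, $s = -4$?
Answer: $8295$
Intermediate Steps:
$u{\left(d,n \right)} = - \frac{d}{2} - \frac{n}{2}$ ($u{\left(d,n \right)} = - \frac{d + n}{2} = - \frac{d}{2} - \frac{n}{2}$)
$k{\left(q \right)} = 1$
$V{\left(X \right)} = \left(1 + X\right)^{2}$ ($V{\left(X \right)} = \left(X + 1\right)^{2} = \left(1 + X\right)^{2}$)
$\left(331 + V{\left(7 \right)}\right) O{\left(21 \right)} = \left(331 + \left(1 + 7\right)^{2}\right) 21 = \left(331 + 8^{2}\right) 21 = \left(331 + 64\right) 21 = 395 \cdot 21 = 8295$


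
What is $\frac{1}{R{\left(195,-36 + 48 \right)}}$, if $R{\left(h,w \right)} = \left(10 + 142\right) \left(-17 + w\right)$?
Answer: $- \frac{1}{760} \approx -0.0013158$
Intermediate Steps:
$R{\left(h,w \right)} = -2584 + 152 w$ ($R{\left(h,w \right)} = 152 \left(-17 + w\right) = -2584 + 152 w$)
$\frac{1}{R{\left(195,-36 + 48 \right)}} = \frac{1}{-2584 + 152 \left(-36 + 48\right)} = \frac{1}{-2584 + 152 \cdot 12} = \frac{1}{-2584 + 1824} = \frac{1}{-760} = - \frac{1}{760}$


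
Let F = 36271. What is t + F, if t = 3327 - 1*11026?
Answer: 28572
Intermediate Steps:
t = -7699 (t = 3327 - 11026 = -7699)
t + F = -7699 + 36271 = 28572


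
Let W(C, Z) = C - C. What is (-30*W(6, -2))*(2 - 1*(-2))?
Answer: 0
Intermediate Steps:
W(C, Z) = 0
(-30*W(6, -2))*(2 - 1*(-2)) = (-30*0)*(2 - 1*(-2)) = 0*(2 + 2) = 0*4 = 0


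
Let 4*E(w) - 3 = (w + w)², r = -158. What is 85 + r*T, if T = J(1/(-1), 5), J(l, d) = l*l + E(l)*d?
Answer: -2911/2 ≈ -1455.5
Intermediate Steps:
E(w) = ¾ + w² (E(w) = ¾ + (w + w)²/4 = ¾ + (2*w)²/4 = ¾ + (4*w²)/4 = ¾ + w²)
J(l, d) = l² + d*(¾ + l²) (J(l, d) = l*l + (¾ + l²)*d = l² + d*(¾ + l²))
T = 39/4 (T = (1/(-1))² + (¾)*5 + 5*(1/(-1))² = (-1)² + 15/4 + 5*(-1)² = 1 + 15/4 + 5*1 = 1 + 15/4 + 5 = 39/4 ≈ 9.7500)
85 + r*T = 85 - 158*39/4 = 85 - 3081/2 = -2911/2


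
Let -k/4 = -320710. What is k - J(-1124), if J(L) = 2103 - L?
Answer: 1279613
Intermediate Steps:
k = 1282840 (k = -4*(-320710) = 1282840)
k - J(-1124) = 1282840 - (2103 - 1*(-1124)) = 1282840 - (2103 + 1124) = 1282840 - 1*3227 = 1282840 - 3227 = 1279613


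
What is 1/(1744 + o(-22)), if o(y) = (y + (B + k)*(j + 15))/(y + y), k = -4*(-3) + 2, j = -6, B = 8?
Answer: 1/1740 ≈ 0.00057471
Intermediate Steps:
k = 14 (k = 12 + 2 = 14)
o(y) = (198 + y)/(2*y) (o(y) = (y + (8 + 14)*(-6 + 15))/(y + y) = (y + 22*9)/((2*y)) = (y + 198)*(1/(2*y)) = (198 + y)*(1/(2*y)) = (198 + y)/(2*y))
1/(1744 + o(-22)) = 1/(1744 + (½)*(198 - 22)/(-22)) = 1/(1744 + (½)*(-1/22)*176) = 1/(1744 - 4) = 1/1740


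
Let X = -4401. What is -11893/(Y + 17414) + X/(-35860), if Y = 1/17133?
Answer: -5253178497/9376841980 ≈ -0.56023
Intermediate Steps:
Y = 1/17133 ≈ 5.8367e-5
-11893/(Y + 17414) + X/(-35860) = -11893/(1/17133 + 17414) - 4401/(-35860) = -11893/298354063/17133 - 4401*(-1/35860) = -11893*17133/298354063 + 27/220 = -29108967/42622009 + 27/220 = -5253178497/9376841980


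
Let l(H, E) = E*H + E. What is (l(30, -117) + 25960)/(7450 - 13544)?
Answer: -22333/6094 ≈ -3.6648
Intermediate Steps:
l(H, E) = E + E*H
(l(30, -117) + 25960)/(7450 - 13544) = (-117*(1 + 30) + 25960)/(7450 - 13544) = (-117*31 + 25960)/(-6094) = (-3627 + 25960)*(-1/6094) = 22333*(-1/6094) = -22333/6094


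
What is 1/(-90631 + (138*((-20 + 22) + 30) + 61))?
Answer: -1/86154 ≈ -1.1607e-5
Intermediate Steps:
1/(-90631 + (138*((-20 + 22) + 30) + 61)) = 1/(-90631 + (138*(2 + 30) + 61)) = 1/(-90631 + (138*32 + 61)) = 1/(-90631 + (4416 + 61)) = 1/(-90631 + 4477) = 1/(-86154) = -1/86154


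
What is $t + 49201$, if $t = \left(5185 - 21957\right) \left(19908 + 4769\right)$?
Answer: $-413833443$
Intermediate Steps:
$t = -413882644$ ($t = \left(-16772\right) 24677 = -413882644$)
$t + 49201 = -413882644 + 49201 = -413833443$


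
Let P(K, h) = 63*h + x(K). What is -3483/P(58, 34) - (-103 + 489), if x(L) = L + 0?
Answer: -852683/2200 ≈ -387.58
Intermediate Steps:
x(L) = L
P(K, h) = K + 63*h (P(K, h) = 63*h + K = K + 63*h)
-3483/P(58, 34) - (-103 + 489) = -3483/(58 + 63*34) - (-103 + 489) = -3483/(58 + 2142) - 1*386 = -3483/2200 - 386 = -852683/2200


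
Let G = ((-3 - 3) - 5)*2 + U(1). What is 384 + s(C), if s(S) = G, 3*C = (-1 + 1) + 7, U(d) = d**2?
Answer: 363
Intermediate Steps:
C = 7/3 (C = ((-1 + 1) + 7)/3 = (0 + 7)/3 = (1/3)*7 = 7/3 ≈ 2.3333)
G = -21 (G = ((-3 - 3) - 5)*2 + 1**2 = (-6 - 5)*2 + 1 = -11*2 + 1 = -22 + 1 = -21)
s(S) = -21
384 + s(C) = 384 - 21 = 363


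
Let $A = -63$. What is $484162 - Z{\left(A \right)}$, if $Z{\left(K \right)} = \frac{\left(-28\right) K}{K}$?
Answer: $484190$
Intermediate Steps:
$Z{\left(K \right)} = -28$
$484162 - Z{\left(A \right)} = 484162 - -28 = 484162 + 28 = 484190$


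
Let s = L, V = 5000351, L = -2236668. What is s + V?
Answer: 2763683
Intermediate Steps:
s = -2236668
s + V = -2236668 + 5000351 = 2763683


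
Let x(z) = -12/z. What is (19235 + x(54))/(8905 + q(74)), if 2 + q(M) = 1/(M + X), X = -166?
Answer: 15926396/7371675 ≈ 2.1605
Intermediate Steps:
q(M) = -2 + 1/(-166 + M) (q(M) = -2 + 1/(M - 166) = -2 + 1/(-166 + M))
(19235 + x(54))/(8905 + q(74)) = (19235 - 12/54)/(8905 + (333 - 2*74)/(-166 + 74)) = (19235 - 12*1/54)/(8905 + (333 - 148)/(-92)) = (19235 - 2/9)/(8905 - 1/92*185) = 173113/(9*(8905 - 185/92)) = 173113/(9*(819075/92)) = (173113/9)*(92/819075) = 15926396/7371675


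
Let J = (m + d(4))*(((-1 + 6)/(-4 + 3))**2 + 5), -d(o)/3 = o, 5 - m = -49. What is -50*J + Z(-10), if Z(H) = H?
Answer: -63010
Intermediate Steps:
m = 54 (m = 5 - 1*(-49) = 5 + 49 = 54)
d(o) = -3*o
J = 1260 (J = (54 - 3*4)*(((-1 + 6)/(-4 + 3))**2 + 5) = (54 - 12)*((5/(-1))**2 + 5) = 42*((5*(-1))**2 + 5) = 42*((-5)**2 + 5) = 42*(25 + 5) = 42*30 = 1260)
-50*J + Z(-10) = -50*1260 - 10 = -63000 - 10 = -63010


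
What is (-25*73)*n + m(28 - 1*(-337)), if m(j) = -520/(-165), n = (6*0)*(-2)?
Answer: 104/33 ≈ 3.1515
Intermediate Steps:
n = 0 (n = 0*(-2) = 0)
m(j) = 104/33 (m(j) = -520*(-1/165) = 104/33)
(-25*73)*n + m(28 - 1*(-337)) = -25*73*0 + 104/33 = -1825*0 + 104/33 = 0 + 104/33 = 104/33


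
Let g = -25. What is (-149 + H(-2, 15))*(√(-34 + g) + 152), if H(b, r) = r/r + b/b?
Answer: -22344 - 147*I*√59 ≈ -22344.0 - 1129.1*I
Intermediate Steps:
H(b, r) = 2 (H(b, r) = 1 + 1 = 2)
(-149 + H(-2, 15))*(√(-34 + g) + 152) = (-149 + 2)*(√(-34 - 25) + 152) = -147*(√(-59) + 152) = -147*(I*√59 + 152) = -147*(152 + I*√59) = -22344 - 147*I*√59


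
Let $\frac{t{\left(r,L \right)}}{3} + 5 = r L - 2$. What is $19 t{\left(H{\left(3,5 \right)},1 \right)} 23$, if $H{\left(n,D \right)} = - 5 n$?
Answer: $-28842$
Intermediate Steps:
$t{\left(r,L \right)} = -21 + 3 L r$ ($t{\left(r,L \right)} = -15 + 3 \left(r L - 2\right) = -15 + 3 \left(L r - 2\right) = -15 + 3 \left(-2 + L r\right) = -15 + \left(-6 + 3 L r\right) = -21 + 3 L r$)
$19 t{\left(H{\left(3,5 \right)},1 \right)} 23 = 19 \left(-21 + 3 \cdot 1 \left(\left(-5\right) 3\right)\right) 23 = 19 \left(-21 + 3 \cdot 1 \left(-15\right)\right) 23 = 19 \left(-21 - 45\right) 23 = 19 \left(-66\right) 23 = \left(-1254\right) 23 = -28842$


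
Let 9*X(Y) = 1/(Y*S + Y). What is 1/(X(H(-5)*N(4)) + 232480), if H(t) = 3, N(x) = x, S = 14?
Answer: 1620/376617601 ≈ 4.3014e-6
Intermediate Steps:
X(Y) = 1/(135*Y) (X(Y) = 1/(9*(Y*14 + Y)) = 1/(9*(14*Y + Y)) = 1/(9*((15*Y))) = (1/(15*Y))/9 = 1/(135*Y))
1/(X(H(-5)*N(4)) + 232480) = 1/(1/(135*((3*4))) + 232480) = 1/((1/135)/12 + 232480) = 1/((1/135)*(1/12) + 232480) = 1/(1/1620 + 232480) = 1/(376617601/1620) = 1620/376617601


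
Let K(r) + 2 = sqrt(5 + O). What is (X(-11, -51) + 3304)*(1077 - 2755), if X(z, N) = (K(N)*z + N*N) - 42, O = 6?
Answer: -9875030 + 18458*sqrt(11) ≈ -9.8138e+6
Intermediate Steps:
K(r) = -2 + sqrt(11) (K(r) = -2 + sqrt(5 + 6) = -2 + sqrt(11))
X(z, N) = -42 + N**2 + z*(-2 + sqrt(11)) (X(z, N) = ((-2 + sqrt(11))*z + N*N) - 42 = (z*(-2 + sqrt(11)) + N**2) - 42 = (N**2 + z*(-2 + sqrt(11))) - 42 = -42 + N**2 + z*(-2 + sqrt(11)))
(X(-11, -51) + 3304)*(1077 - 2755) = ((-42 + (-51)**2 - 1*(-11)*(2 - sqrt(11))) + 3304)*(1077 - 2755) = ((-42 + 2601 + (22 - 11*sqrt(11))) + 3304)*(-1678) = ((2581 - 11*sqrt(11)) + 3304)*(-1678) = (5885 - 11*sqrt(11))*(-1678) = -9875030 + 18458*sqrt(11)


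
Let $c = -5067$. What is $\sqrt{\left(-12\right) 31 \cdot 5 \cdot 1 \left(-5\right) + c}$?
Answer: $\sqrt{4233} \approx 65.062$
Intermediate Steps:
$\sqrt{\left(-12\right) 31 \cdot 5 \cdot 1 \left(-5\right) + c} = \sqrt{\left(-12\right) 31 \cdot 5 \cdot 1 \left(-5\right) - 5067} = \sqrt{- 372 \cdot 5 \left(-5\right) - 5067} = \sqrt{\left(-372\right) \left(-25\right) - 5067} = \sqrt{9300 - 5067} = \sqrt{4233}$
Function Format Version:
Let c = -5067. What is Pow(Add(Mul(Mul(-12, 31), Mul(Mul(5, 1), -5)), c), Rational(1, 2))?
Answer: Pow(4233, Rational(1, 2)) ≈ 65.062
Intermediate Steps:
Pow(Add(Mul(Mul(-12, 31), Mul(Mul(5, 1), -5)), c), Rational(1, 2)) = Pow(Add(Mul(Mul(-12, 31), Mul(Mul(5, 1), -5)), -5067), Rational(1, 2)) = Pow(Add(Mul(-372, Mul(5, -5)), -5067), Rational(1, 2)) = Pow(Add(Mul(-372, -25), -5067), Rational(1, 2)) = Pow(Add(9300, -5067), Rational(1, 2)) = Pow(4233, Rational(1, 2))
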